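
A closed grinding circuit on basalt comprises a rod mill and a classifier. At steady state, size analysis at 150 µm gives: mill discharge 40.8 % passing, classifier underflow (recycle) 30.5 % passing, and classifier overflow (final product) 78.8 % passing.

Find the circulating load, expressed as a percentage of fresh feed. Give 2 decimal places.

CL = 368.93 %

Let r = R/F. Size balance at 150 µm:
(1+r)·d = r·u + o ⇒ r = (o−d)/(d−u)
r = (78.8 − 40.8)/(40.8 − 30.5) = 38.0/10.3 = 3.6893
CL = 100·r = 368.93 %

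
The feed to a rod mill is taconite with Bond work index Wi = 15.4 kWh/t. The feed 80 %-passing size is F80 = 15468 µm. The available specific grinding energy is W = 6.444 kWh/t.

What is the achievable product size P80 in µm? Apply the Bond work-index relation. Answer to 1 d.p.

P80 = 401.9 µm

Bond:  W = 10 Wi (1/√P − 1/√F)
⇒ 1/√P80 = W/(10·Wi) + 1/√F80
  = 6.4440/(10·15.4) + 1/√15468 = 0.041844 + 0.008040 = 0.049885
P80 = (1/0.049885)² = 20.0462² = 401.85 µm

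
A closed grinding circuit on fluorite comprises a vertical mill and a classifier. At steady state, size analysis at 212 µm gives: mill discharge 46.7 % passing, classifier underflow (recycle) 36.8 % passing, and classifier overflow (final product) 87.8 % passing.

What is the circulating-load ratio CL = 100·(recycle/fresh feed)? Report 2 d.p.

CL = 415.15 %

Classifier node, passing 212 µm:
d + r·d = r·u + o → r(d−u) = o−d
r = (87.8 − 46.7)/(46.7 − 36.8) = 41.1/9.9 = 4.1515
CL = 100·r = 415.15 %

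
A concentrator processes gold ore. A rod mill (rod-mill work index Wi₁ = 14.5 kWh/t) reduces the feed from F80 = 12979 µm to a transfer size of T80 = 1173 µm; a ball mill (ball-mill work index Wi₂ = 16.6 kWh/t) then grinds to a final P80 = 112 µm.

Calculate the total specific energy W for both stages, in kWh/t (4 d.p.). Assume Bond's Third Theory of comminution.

W = 10 Wi / √P80 − 10 Wi / √F80
Stage 1 (12979→1173 µm, Wi₁=14.5): W₁ = 10·14.5·(0.029198 − 0.008778) = 2.9609 kWh/t
Stage 2 (1173→112 µm, Wi₂=16.6): W₂ = 10·16.6·(0.094491 − 0.029198) = 10.8387 kWh/t
W = W₁ + W₂ = 2.9609 + 10.8387 = 13.7996 kWh/t

W = 13.7996 kWh/t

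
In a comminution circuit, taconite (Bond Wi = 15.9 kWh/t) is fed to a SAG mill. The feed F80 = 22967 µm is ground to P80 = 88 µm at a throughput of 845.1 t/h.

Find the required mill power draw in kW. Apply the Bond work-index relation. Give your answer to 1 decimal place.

W = 10·Wi·(P80^(-½) − F80^(-½))
W = 10·15.9·(1/√88 − 1/√22967) = 10·15.9·(0.100002) = 15.9003 kWh/t
Power = W × throughput = 15.9003 kWh/t × 845.1 t/h = 13437.3 kW

P = 13437.3 kW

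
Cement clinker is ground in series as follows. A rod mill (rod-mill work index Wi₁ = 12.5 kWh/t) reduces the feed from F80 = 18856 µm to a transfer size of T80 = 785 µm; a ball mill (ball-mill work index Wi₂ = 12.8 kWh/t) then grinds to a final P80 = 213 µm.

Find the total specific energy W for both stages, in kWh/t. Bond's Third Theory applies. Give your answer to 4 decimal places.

W_Bond = 10·Wi·(1/√P₈₀ − 1/√F₈₀)
Stage 1 (18856→785 µm, Wi₁=12.5): W₁ = 10·12.5·(0.035692 − 0.007282) = 3.5511 kWh/t
Stage 2 (785→213 µm, Wi₂=12.8): W₂ = 10·12.8·(0.068519 − 0.035692) = 4.2019 kWh/t
W = W₁ + W₂ = 3.5511 + 4.2019 = 7.7530 kWh/t

W = 7.7530 kWh/t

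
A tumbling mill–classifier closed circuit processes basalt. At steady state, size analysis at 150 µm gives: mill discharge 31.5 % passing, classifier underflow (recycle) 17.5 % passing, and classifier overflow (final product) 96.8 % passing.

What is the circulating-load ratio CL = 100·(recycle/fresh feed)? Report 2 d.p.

CL = 466.43 %

Let r = R/F. Size balance at 150 µm:
d + r·d = r·u + o → r(d−u) = o−d
r = (96.8 − 31.5)/(31.5 − 17.5) = 65.3/14.0 = 4.6643
CL = 100·r = 466.43 %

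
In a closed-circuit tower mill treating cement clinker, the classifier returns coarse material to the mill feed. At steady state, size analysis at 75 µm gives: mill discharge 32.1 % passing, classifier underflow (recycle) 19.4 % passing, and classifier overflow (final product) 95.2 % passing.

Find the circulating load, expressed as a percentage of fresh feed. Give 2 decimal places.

CL = 496.85 %

Mass balance on the −75 µm fraction:
(1+r)·d = r·u + o ⇒ r = (o−d)/(d−u)
r = (95.2 − 32.1)/(32.1 − 19.4) = 63.1/12.7 = 4.9685
CL = 100·r = 496.85 %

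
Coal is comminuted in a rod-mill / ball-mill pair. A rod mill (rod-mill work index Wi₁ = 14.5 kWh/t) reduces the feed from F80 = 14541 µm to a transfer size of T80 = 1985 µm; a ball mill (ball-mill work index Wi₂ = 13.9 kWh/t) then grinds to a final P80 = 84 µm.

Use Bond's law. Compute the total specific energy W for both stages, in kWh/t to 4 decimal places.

W_Bond = 10·Wi·(1/√P₈₀ − 1/√F₈₀)
Stage 1 (14541→1985 µm, Wi₁=14.5): W₁ = 10·14.5·(0.022445 − 0.008293) = 2.0521 kWh/t
Stage 2 (1985→84 µm, Wi₂=13.9): W₂ = 10·13.9·(0.109109 − 0.022445) = 12.0463 kWh/t
W = W₁ + W₂ = 2.0521 + 12.0463 = 14.0984 kWh/t

W = 14.0984 kWh/t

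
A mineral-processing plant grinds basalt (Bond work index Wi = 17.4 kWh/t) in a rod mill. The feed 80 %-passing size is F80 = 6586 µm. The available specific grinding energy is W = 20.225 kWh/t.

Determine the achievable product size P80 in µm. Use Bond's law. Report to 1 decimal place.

W_Bond = 10·Wi·(1/√P₈₀ − 1/√F₈₀)
⇒ 1/√P80 = W/(10·Wi) + 1/√F80
  = 20.2250/(10·17.4) + 1/√6586 = 0.116236 + 0.012322 = 0.128558
P80 = (1/0.128558)² = 7.7786² = 60.51 µm

P80 = 60.5 µm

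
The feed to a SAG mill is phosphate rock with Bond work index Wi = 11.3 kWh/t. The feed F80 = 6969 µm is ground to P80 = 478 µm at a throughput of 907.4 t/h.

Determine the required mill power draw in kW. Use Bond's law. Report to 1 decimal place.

P = 3461.6 kW

W = 10·Wi·[P80^(−½) − F80^(−½)]
W = 10·11.3·(1/√478 − 1/√6969) = 10·11.3·(0.033760) = 3.8149 kWh/t
P_mill = W·ṁ = 3.8149·907.4 = 3461.6 kW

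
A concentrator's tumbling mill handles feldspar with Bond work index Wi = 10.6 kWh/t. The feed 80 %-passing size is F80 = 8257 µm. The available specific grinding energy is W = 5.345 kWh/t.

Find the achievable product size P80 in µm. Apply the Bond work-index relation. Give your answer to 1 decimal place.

W = 10·Wi·(P80^(-½) − F80^(-½))
P80^(−½) = W/(10 Wi) + F80^(−½)
  = 5.3450/(10·10.6) + 1/√8257 = 0.050425 + 0.011005 = 0.061429
P80 = (1/0.061429)² = 16.2788² = 265.00 µm

P80 = 265.0 µm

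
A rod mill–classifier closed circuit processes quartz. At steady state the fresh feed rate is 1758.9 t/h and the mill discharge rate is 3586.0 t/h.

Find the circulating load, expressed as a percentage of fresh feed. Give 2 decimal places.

Mill node: discharge = fresh + recycle.
R = M − F = 3586.0 − 1758.9 = 1827.1 t/h
CL = 100·R/F = 100·1827.1/1758.9 = 103.88 %

CL = 103.88 %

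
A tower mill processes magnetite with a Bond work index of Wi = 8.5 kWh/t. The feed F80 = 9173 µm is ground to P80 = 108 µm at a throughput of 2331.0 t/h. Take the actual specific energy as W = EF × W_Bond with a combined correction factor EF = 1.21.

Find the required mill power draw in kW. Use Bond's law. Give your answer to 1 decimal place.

W = 10 Wi (1/√P80 − 1/√F80)  [Bond]
W = 10·8.5·(1/√108 − 1/√9173) = 10·8.5·(0.085784) = 7.2916 kWh/t
With EF = 1.21: W = 7.2916·1.21 = 8.8229 kWh/t
Power = W × throughput = 8.8229 kWh/t × 2331.0 t/h = 20566.1 kW

P = 20566.1 kW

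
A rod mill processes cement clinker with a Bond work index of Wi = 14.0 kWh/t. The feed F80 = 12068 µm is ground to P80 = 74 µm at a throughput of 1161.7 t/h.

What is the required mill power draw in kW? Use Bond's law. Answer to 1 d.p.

W = 10 Wi (P80^-0.5 − F80^-0.5)
W = 10·14.0·(1/√74 − 1/√12068) = 10·14.0·(0.107145) = 15.0003 kWh/t
P = W·T = 15.0003·1161.7 = 17425.8 kW

P = 17425.8 kW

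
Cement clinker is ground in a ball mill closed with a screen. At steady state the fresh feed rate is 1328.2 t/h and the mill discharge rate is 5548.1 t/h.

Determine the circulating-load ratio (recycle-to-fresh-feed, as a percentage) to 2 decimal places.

Mill node: discharge = fresh + recycle.
R = M − F = 5548.1 − 1328.2 = 4219.9 t/h
CL = 100·R/F = 100·4219.9/1328.2 = 317.72 %

CL = 317.72 %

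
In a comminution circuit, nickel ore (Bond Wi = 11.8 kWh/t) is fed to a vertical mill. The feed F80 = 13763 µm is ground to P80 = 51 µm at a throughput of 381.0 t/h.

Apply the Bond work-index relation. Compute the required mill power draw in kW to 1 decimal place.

W_Bond = 10·Wi·(1/√P₈₀ − 1/√F₈₀)
W = 10·11.8·(1/√51 − 1/√13763) = 10·11.8·(0.131504) = 15.5175 kWh/t
P = W·T = 15.5175·381.0 = 5912.2 kW

P = 5912.2 kW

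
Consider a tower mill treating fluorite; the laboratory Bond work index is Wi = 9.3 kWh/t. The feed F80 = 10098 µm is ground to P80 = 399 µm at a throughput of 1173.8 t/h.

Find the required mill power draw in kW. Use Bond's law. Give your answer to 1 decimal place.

P = 4378.7 kW

W = 10 Wi (P80^-0.5 − F80^-0.5)
W = 10·9.3·(1/√399 − 1/√10098) = 10·9.3·(0.040111) = 3.7303 kWh/t
Mill draw = 3.7303 × 1173.8 = 4378.7 kW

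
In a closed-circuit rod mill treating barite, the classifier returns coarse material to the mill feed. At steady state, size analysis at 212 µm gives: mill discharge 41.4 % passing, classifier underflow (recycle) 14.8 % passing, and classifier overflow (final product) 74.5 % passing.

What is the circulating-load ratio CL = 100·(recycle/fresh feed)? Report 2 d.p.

CL = 124.44 %

Classifier node, passing 212 µm:
r = (o − d)/(d − u)
r = (74.5 − 41.4)/(41.4 − 14.8) = 33.1/26.6 = 1.2444
CL = 100·r = 124.44 %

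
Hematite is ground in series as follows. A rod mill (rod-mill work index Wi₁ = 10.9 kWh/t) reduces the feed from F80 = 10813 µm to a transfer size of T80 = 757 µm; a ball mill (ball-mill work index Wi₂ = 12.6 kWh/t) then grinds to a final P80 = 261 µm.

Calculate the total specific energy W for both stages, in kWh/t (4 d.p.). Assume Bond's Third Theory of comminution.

W = 10·Wi·(P80^(-½) − F80^(-½))
Stage 1 (10813→757 µm, Wi₁=10.9): W₁ = 10·10.9·(0.036346 − 0.009617) = 2.9135 kWh/t
Stage 2 (757→261 µm, Wi₂=12.6): W₂ = 10·12.6·(0.061898 − 0.036346) = 3.2197 kWh/t
W = W₁ + W₂ = 2.9135 + 3.2197 = 6.1331 kWh/t

W = 6.1331 kWh/t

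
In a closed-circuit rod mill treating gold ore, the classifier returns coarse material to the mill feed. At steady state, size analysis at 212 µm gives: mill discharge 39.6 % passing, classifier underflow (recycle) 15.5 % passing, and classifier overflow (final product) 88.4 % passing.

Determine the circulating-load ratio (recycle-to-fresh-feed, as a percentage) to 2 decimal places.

CL = 202.49 %

Two-product formula at 212 µm:
d + r·d = r·u + o → r(d−u) = o−d
r = (88.4 − 39.6)/(39.6 − 15.5) = 48.8/24.1 = 2.0249
CL = 100·r = 202.49 %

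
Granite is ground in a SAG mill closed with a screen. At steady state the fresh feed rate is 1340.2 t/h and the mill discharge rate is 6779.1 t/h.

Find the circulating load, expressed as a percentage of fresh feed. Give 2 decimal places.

Discharge = new feed + return, hence
R = M − F = 6779.1 − 1340.2 = 5438.9 t/h
CL = 100·R/F = 100·5438.9/1340.2 = 405.83 %

CL = 405.83 %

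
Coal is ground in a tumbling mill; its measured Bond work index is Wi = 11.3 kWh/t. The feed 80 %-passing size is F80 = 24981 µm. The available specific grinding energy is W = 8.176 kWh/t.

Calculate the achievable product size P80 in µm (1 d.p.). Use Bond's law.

Bond:  W = 10 Wi (1/√P − 1/√F)
P80^-0.5 = F80^-0.5 + W/(10 Wi)
  = 8.1760/(10·11.3) + 1/√24981 = 0.072354 + 0.006327 = 0.078681
P80 = (1/0.078681)² = 12.7096² = 161.53 µm

P80 = 161.5 µm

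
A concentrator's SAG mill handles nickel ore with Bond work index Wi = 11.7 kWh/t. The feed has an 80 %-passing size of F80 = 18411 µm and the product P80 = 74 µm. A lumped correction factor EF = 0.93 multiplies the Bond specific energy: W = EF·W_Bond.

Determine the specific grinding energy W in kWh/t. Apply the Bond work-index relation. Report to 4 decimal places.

W = 10 Wi (1/√P80 − 1/√F80)  [Bond]
1/√74 = 0.116248;  1/√18411 = 0.007370
W = 10·11.7·(0.116248 − 0.007370) = 12.7387 kWh/t
Corrected W = EF·W_Bond = 0.93·12.7387 = 11.8470 kWh/t

W = 11.8470 kWh/t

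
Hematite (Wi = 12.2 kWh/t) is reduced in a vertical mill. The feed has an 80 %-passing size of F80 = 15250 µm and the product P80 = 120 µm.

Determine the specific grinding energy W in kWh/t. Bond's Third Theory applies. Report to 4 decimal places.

Bond: W = 10·Wi·(1/√P80 − 1/√F80)
1/√120 = 0.091287;  1/√15250 = 0.008098
W = 10·12.2·(0.091287 − 0.008098) = 10.1491 kWh/t

W = 10.1491 kWh/t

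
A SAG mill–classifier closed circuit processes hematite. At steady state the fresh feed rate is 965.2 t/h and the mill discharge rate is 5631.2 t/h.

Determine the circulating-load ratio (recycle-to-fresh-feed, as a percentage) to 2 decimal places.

M = F + R at steady state, so:
R = M − F = 5631.2 − 965.2 = 4666.0 t/h
CL = 100·R/F = 100·4666.0/965.2 = 483.42 %

CL = 483.42 %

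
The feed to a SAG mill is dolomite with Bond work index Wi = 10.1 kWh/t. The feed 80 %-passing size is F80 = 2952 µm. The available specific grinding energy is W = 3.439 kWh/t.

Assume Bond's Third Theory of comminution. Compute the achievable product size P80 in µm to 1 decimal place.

W = 10·Wi·(P80^(-½) − F80^(-½))
P80^(−½) = W/(10 Wi) + F80^(−½)
  = 3.4390/(10·10.1) + 1/√2952 = 0.034050 + 0.018405 = 0.052455
P80 = (1/0.052455)² = 19.0640² = 363.44 µm

P80 = 363.4 µm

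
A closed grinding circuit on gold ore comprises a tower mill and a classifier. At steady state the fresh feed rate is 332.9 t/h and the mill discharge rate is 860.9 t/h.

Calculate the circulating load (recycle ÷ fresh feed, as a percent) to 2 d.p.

M = F + R at steady state, so:
R = M − F = 860.9 − 332.9 = 528.0 t/h
CL = 100·R/F = 100·528.0/332.9 = 158.61 %

CL = 158.61 %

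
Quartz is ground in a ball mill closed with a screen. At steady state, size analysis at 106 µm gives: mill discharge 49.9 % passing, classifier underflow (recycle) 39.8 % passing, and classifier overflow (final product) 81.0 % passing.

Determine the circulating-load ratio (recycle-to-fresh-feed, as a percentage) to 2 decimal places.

Let r = R/F. Size balance at 106 µm:
Fd + Rd = Ru + Fo ⇒ R/F = (o−d)/(d−u)
r = (81.0 − 49.9)/(49.9 − 39.8) = 31.1/10.1 = 3.0792
CL = 100·r = 307.92 %

CL = 307.92 %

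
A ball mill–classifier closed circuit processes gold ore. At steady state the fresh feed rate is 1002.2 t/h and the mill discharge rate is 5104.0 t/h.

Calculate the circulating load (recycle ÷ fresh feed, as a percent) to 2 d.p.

CL = 409.28 %

Steady state: M = F + R.
R = M − F = 5104.0 − 1002.2 = 4101.8 t/h
CL = 100·R/F = 100·4101.8/1002.2 = 409.28 %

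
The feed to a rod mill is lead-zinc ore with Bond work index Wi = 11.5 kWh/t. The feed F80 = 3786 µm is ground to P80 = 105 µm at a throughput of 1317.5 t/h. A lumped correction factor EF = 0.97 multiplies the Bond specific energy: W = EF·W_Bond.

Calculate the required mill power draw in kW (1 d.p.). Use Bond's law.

Bond:  W = 10 Wi (1/√P − 1/√F)
W = 10·11.5·(1/√105 − 1/√3786) = 10·11.5·(0.081338) = 9.3539 kWh/t
With EF = 0.97: W = 9.3539·0.97 = 9.0732 kWh/t
P = W·T = 9.0732·1317.5 = 11954.0 kW

P = 11954.0 kW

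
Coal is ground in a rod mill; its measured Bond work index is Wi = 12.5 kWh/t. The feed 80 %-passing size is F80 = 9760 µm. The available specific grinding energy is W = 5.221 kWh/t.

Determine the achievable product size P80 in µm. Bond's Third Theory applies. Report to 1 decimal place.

W = 10·Wi·(P80^(-½) − F80^(-½))
1/√P80 = 1/√F80 + W/(10·Wi)
  = 5.2210/(10·12.5) + 1/√9760 = 0.041768 + 0.010122 = 0.051890
P80 = (1/0.051890)² = 19.2715² = 371.39 µm

P80 = 371.4 µm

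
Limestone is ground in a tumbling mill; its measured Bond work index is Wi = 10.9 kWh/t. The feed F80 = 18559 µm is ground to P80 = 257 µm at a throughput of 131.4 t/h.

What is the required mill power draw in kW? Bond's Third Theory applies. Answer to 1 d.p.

Bond: W = 10·Wi·(1/√P80 − 1/√F80)
W = 10·10.9·(1/√257 − 1/√18559) = 10·10.9·(0.055038) = 5.9991 kWh/t
Power = W × throughput = 5.9991 kWh/t × 131.4 t/h = 788.3 kW

P = 788.3 kW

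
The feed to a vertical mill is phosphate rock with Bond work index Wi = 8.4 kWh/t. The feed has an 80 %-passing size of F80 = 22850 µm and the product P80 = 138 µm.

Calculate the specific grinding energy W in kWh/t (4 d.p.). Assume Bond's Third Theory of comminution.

W = 10 Wi (1/√P80 − 1/√F80)  [Bond]
1/√138 = 0.085126;  1/√22850 = 0.006615
W = 10·8.4·(0.085126 − 0.006615) = 6.5949 kWh/t

W = 6.5949 kWh/t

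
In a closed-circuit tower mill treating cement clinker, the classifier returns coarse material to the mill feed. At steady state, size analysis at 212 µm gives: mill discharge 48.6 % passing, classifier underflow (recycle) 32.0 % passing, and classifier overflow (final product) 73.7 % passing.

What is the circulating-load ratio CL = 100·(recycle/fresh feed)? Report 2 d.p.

Two-product formula at 212 µm:
(1+r)d = ru + o → r = (o−d)/(d−u)
r = (73.7 − 48.6)/(48.6 − 32.0) = 25.1/16.6 = 1.5120
CL = 100·r = 151.20 %

CL = 151.20 %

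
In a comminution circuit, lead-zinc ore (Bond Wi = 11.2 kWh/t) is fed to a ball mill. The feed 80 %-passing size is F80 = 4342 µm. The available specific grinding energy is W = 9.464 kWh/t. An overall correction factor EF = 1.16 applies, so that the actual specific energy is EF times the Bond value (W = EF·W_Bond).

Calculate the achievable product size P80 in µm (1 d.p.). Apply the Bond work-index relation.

W = 10 Wi (P80^-0.5 − F80^-0.5)
W_Bond = W / EF = 9.464 / 1.16 = 8.1586 kWh/t
P80^-0.5 = F80^-0.5 + W_Bond/(10 Wi)
  = 8.1586/(10·11.2) + 1/√4342 = 0.072845 + 0.015176 = 0.088021
P80 = (1/0.088021)² = 11.3610² = 129.07 µm

P80 = 129.1 µm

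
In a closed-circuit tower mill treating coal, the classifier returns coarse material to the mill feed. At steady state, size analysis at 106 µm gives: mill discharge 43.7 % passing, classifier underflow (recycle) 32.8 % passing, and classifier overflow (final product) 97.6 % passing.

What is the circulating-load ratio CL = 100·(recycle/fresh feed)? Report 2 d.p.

Mass balance on the −106 µm fraction:
(1+r)·d = r·u + o ⇒ r = (o−d)/(d−u)
r = (97.6 − 43.7)/(43.7 − 32.8) = 53.9/10.9 = 4.9450
CL = 100·r = 494.50 %

CL = 494.50 %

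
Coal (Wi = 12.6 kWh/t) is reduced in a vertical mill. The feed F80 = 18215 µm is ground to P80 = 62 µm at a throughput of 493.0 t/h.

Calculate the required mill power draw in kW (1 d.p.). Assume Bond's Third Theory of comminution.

P = 7428.7 kW

W_Bond = 10·Wi·(1/√P₈₀ − 1/√F₈₀)
W = 10·12.6·(1/√62 − 1/√18215) = 10·12.6·(0.119591) = 15.0684 kWh/t
P = W·T = 15.0684·493.0 = 7428.7 kW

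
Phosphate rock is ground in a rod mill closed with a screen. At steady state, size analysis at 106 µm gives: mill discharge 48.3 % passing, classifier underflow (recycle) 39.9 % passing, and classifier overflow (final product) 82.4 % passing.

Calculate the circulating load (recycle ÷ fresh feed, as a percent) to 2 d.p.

CL = 405.95 %

Balance %-passing 106 µm (r = R/F):
Fd + Rd = Ru + Fo ⇒ R/F = (o−d)/(d−u)
r = (82.4 − 48.3)/(48.3 − 39.9) = 34.1/8.4 = 4.0595
CL = 100·r = 405.95 %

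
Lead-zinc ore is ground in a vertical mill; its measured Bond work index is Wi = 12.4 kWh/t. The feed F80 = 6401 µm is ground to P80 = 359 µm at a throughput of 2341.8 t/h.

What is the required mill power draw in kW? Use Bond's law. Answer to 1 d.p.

W = 10 Wi (P80^-0.5 − F80^-0.5)
W = 10·12.4·(1/√359 − 1/√6401) = 10·12.4·(0.040279) = 4.9946 kWh/t
P = W·T = 4.9946·2341.8 = 11696.3 kW

P = 11696.3 kW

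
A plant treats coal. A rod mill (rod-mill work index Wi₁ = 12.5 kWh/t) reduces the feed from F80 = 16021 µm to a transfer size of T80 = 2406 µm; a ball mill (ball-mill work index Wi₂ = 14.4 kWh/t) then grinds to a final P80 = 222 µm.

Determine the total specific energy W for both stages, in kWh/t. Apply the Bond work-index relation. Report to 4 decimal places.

W = 10·Wi·(P80^(-½) − F80^(-½))
Stage 1 (16021→2406 µm, Wi₁=12.5): W₁ = 10·12.5·(0.020387 − 0.007901) = 1.5608 kWh/t
Stage 2 (2406→222 µm, Wi₂=14.4): W₂ = 10·14.4·(0.067116 − 0.020387) = 6.7289 kWh/t
W = W₁ + W₂ = 1.5608 + 6.7289 = 8.2897 kWh/t

W = 8.2897 kWh/t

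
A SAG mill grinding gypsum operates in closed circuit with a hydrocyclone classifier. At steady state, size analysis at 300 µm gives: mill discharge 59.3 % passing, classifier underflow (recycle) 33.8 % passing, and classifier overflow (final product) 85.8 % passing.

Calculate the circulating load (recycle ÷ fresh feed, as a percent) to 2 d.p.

Mass balance on the −300 µm fraction:
Fd + Rd = Ru + Fo ⇒ R/F = (o−d)/(d−u)
r = (85.8 − 59.3)/(59.3 − 33.8) = 26.5/25.5 = 1.0392
CL = 100·r = 103.92 %

CL = 103.92 %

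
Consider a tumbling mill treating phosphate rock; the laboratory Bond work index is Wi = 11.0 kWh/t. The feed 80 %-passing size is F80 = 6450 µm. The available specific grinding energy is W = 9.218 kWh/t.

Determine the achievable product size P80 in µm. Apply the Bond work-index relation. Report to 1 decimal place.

W_Bond = 10·Wi·(1/√P₈₀ − 1/√F₈₀)
P80^(−½) = W/(10 Wi) + F80^(−½)
  = 9.2180/(10·11.0) + 1/√6450 = 0.083800 + 0.012451 = 0.096251
P80 = (1/0.096251)² = 10.3895² = 107.94 µm

P80 = 107.9 µm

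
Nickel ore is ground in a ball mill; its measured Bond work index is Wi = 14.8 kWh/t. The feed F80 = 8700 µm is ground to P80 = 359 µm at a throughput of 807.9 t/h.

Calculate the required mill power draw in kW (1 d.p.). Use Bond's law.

Bond:  W = 10 Wi (1/√P − 1/√F)
W = 10·14.8·(1/√359 − 1/√8700) = 10·14.8·(0.042057) = 6.2244 kWh/t
Mill draw = 6.2244 × 807.9 = 5028.7 kW

P = 5028.7 kW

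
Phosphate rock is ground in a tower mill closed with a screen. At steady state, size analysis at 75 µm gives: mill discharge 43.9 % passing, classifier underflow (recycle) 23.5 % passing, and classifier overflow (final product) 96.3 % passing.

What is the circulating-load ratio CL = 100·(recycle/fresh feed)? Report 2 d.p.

Two-product formula at 75 µm:
(1+r)·d = r·u + o ⇒ r = (o−d)/(d−u)
r = (96.3 − 43.9)/(43.9 − 23.5) = 52.4/20.4 = 2.5686
CL = 100·r = 256.86 %

CL = 256.86 %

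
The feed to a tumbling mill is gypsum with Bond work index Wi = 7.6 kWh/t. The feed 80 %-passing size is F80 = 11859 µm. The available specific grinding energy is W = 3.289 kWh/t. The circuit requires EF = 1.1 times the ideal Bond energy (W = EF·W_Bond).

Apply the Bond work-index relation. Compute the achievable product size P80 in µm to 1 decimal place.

P80 = 424.7 µm

W = 10·Wi·[P80^(−½) − F80^(−½)]
W_Bond = W / EF = 3.289 / 1.1 = 2.9900 kWh/t
⇒ 1/√P80 = W_Bond/(10 Wi) + 1/√F80
  = 2.9900/(10·7.6) + 1/√11859 = 0.039342 + 0.009183 = 0.048525
P80 = (1/0.048525)² = 20.6080² = 424.69 µm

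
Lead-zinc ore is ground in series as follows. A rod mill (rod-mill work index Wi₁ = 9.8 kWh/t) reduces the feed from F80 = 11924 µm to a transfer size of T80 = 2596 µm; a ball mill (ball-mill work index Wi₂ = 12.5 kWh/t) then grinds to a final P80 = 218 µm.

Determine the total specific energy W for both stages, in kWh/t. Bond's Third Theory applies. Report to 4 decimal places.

Bond: W = 10·Wi·(1/√P80 − 1/√F80)
Stage 1 (11924→2596 µm, Wi₁=9.8): W₁ = 10·9.8·(0.019627 − 0.009158) = 1.0260 kWh/t
Stage 2 (2596→218 µm, Wi₂=12.5): W₂ = 10·12.5·(0.067729 − 0.019627) = 6.0127 kWh/t
W = W₁ + W₂ = 1.0260 + 6.0127 = 7.0387 kWh/t

W = 7.0387 kWh/t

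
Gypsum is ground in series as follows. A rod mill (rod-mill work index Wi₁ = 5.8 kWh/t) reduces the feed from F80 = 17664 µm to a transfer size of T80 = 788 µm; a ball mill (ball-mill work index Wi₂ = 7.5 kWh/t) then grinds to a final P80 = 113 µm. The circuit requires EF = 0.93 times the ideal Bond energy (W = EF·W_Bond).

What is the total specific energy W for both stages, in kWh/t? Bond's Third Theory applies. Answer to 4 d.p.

W = 10·Wi·(P80^(-½) − F80^(-½))
Stage 1 (17664→788 µm, Wi₁=5.8): W₁ = 10·5.8·(0.035624 − 0.007524) = 1.6298 kWh/t
Stage 2 (788→113 µm, Wi₂=7.5): W₂ = 10·7.5·(0.094072 − 0.035624) = 4.3836 kWh/t
W = W₁ + W₂ = 1.6298 + 4.3836 = 6.0134 kWh/t
W_actual = 0.93 × 6.0134 = 5.5925 kWh/t

W = 5.5925 kWh/t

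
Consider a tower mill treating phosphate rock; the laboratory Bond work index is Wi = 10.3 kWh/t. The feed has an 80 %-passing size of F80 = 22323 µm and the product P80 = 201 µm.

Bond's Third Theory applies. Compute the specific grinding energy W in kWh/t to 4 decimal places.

W = 10 Wi / √P80 − 10 Wi / √F80
1/√201 = 0.070535;  1/√22323 = 0.006693
W = 10·10.3·(0.070535 − 0.006693) = 6.5757 kWh/t

W = 6.5757 kWh/t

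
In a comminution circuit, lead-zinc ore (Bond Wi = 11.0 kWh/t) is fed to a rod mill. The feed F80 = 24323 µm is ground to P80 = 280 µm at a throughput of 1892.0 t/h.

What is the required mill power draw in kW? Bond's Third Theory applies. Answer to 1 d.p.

W = 10·Wi·(P80^(-½) − F80^(-½))
W = 10·11.0·(1/√280 − 1/√24323) = 10·11.0·(0.053349) = 5.8684 kWh/t
P = W·T = 5.8684·1892.0 = 11103.1 kW

P = 11103.1 kW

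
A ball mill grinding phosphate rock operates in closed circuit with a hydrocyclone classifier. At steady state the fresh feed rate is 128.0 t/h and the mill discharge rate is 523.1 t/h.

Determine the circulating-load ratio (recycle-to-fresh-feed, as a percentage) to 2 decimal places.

Mill node: discharge = fresh + recycle.
R = M − F = 523.1 − 128.0 = 395.1 t/h
CL = 100·R/F = 100·395.1/128.0 = 308.67 %

CL = 308.67 %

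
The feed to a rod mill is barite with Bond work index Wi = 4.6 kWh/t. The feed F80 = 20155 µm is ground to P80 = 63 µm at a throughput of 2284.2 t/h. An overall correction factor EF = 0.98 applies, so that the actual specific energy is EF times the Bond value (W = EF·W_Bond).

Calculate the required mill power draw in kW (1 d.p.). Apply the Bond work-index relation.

Bond: W = 10·Wi·(1/√P80 − 1/√F80)
W = 10·4.6·(1/√63 − 1/√20155) = 10·4.6·(0.118944) = 5.4714 kWh/t
Apply correction: 5.4714 × 0.98 = 5.3620 kWh/t
P = W·T = 5.3620·2284.2 = 12247.9 kW

P = 12247.9 kW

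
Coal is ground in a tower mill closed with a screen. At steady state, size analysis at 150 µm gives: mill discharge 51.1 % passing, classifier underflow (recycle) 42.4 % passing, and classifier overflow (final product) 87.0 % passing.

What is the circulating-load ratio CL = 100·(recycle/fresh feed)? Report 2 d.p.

CL = 412.64 %

Classifier node, passing 150 µm:
(1+r)·d = r·u + o ⇒ r = (o−d)/(d−u)
r = (87.0 − 51.1)/(51.1 − 42.4) = 35.9/8.7 = 4.1264
CL = 100·r = 412.64 %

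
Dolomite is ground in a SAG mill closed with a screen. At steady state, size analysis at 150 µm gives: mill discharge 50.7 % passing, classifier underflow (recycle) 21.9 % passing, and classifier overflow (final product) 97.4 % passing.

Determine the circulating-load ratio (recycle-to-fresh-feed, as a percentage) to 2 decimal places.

CL = 162.15 %

Classifier node, passing 150 µm:
d + r·d = r·u + o → r(d−u) = o−d
r = (97.4 − 50.7)/(50.7 − 21.9) = 46.7/28.8 = 1.6215
CL = 100·r = 162.15 %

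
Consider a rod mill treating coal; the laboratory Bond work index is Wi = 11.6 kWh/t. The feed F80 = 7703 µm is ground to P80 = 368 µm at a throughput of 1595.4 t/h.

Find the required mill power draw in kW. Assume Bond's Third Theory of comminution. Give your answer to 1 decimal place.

P = 7538.6 kW

Bond:  W = 10 Wi (1/√P − 1/√F)
W = 10·11.6·(1/√368 − 1/√7703) = 10·11.6·(0.040735) = 4.7252 kWh/t
Power = W × throughput = 4.7252 kWh/t × 1595.4 t/h = 7538.6 kW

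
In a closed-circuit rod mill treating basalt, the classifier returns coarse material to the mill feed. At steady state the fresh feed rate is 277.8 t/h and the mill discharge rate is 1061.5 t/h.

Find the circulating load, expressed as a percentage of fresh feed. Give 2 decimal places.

Mill node: discharge = fresh + recycle.
R = M − F = 1061.5 − 277.8 = 783.7 t/h
CL = 100·R/F = 100·783.7/277.8 = 282.11 %

CL = 282.11 %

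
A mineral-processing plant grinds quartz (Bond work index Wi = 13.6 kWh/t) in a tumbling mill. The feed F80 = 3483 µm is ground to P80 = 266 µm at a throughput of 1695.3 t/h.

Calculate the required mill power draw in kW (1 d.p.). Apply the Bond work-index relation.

W = 10 Wi (P80^-0.5 − F80^-0.5)
W = 10·13.6·(1/√266 − 1/√3483) = 10·13.6·(0.044370) = 6.0343 kWh/t
P_mill = W·ṁ = 6.0343·1695.3 = 10229.9 kW

P = 10229.9 kW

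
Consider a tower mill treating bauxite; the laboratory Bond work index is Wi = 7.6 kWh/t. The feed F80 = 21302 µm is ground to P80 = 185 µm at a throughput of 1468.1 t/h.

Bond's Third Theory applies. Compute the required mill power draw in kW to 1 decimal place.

P = 7438.7 kW

W = 10 Wi (1/√P80 − 1/√F80)  [Bond]
W = 10·7.6·(1/√185 − 1/√21302) = 10·7.6·(0.066670) = 5.0669 kWh/t
Power = W × throughput = 5.0669 kWh/t × 1468.1 t/h = 7438.7 kW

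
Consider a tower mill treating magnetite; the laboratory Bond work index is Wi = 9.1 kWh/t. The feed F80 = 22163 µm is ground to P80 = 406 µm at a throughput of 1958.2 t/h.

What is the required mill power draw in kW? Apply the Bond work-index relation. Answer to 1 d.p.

P = 7646.8 kW

W = 10 Wi (1/√P80 − 1/√F80)  [Bond]
W = 10·9.1·(1/√406 − 1/√22163) = 10·9.1·(0.042912) = 3.9050 kWh/t
P = W·T = 3.9050·1958.2 = 7646.8 kW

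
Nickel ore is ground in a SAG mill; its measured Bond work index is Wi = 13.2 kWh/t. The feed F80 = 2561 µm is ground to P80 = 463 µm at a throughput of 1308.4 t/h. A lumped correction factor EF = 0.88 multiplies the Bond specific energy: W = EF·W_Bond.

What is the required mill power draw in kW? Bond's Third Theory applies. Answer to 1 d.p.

Bond:  W = 10 Wi (1/√P − 1/√F)
W = 10·13.2·(1/√463 − 1/√2561) = 10·13.2·(0.026714) = 3.5262 kWh/t
With EF = 0.88: W = 3.5262·0.88 = 3.1030 kWh/t
P = W·T = 3.1030·1308.4 = 4060.0 kW

P = 4060.0 kW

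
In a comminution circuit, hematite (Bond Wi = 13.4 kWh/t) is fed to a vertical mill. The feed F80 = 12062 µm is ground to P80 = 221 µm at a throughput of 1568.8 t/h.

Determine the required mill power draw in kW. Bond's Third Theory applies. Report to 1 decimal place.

P = 12226.8 kW

W = 10·Wi·[P80^(−½) − F80^(−½)]
W = 10·13.4·(1/√221 − 1/√12062) = 10·13.4·(0.058162) = 7.7937 kWh/t
Mill draw = 7.7937 × 1568.8 = 12226.8 kW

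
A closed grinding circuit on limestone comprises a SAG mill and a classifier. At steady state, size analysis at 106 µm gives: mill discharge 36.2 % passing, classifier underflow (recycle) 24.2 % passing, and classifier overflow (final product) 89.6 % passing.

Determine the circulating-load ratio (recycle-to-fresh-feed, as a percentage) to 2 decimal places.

Mass balance on the −106 µm fraction:
(1+r)·d = r·u + o ⇒ r = (o−d)/(d−u)
r = (89.6 − 36.2)/(36.2 − 24.2) = 53.4/12.0 = 4.4500
CL = 100·r = 445.00 %

CL = 445.00 %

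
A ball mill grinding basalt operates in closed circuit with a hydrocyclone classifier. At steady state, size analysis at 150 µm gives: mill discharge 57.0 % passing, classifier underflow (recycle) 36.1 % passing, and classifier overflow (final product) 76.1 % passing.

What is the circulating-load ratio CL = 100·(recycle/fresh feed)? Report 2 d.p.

Balance %-passing 150 µm (r = R/F):
d + r·d = r·u + o → r(d−u) = o−d
r = (76.1 − 57.0)/(57.0 − 36.1) = 19.1/20.9 = 0.9139
CL = 100·r = 91.39 %

CL = 91.39 %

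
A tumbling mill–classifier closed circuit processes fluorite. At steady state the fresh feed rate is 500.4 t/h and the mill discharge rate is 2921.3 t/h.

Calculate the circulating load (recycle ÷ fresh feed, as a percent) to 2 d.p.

CL = 483.79 %

Steady state: M = F + R.
R = M − F = 2921.3 − 500.4 = 2420.9 t/h
CL = 100·R/F = 100·2420.9/500.4 = 483.79 %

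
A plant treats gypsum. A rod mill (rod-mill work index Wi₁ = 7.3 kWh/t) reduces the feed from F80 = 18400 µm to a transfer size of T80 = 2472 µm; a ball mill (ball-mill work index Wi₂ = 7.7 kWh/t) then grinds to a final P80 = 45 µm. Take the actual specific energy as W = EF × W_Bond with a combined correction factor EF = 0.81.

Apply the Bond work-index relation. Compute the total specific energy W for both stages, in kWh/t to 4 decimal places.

W = 8.7965 kWh/t

Bond: W = 10·Wi·(1/√P80 − 1/√F80)
Stage 1 (18400→2472 µm, Wi₁=7.3): W₁ = 10·7.3·(0.020113 − 0.007372) = 0.9301 kWh/t
Stage 2 (2472→45 µm, Wi₂=7.7): W₂ = 10·7.7·(0.149071 − 0.020113) = 9.9298 kWh/t
W = W₁ + W₂ = 0.9301 + 9.9298 = 10.8599 kWh/t
W_actual = 0.81 × 10.8599 = 8.7965 kWh/t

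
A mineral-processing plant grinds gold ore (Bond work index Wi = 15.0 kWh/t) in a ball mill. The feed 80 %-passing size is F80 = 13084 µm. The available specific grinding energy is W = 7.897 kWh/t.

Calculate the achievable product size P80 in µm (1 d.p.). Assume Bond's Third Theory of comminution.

Bond: W = 10·Wi·(1/√P80 − 1/√F80)
⇒ 1/√P80 = W/(10 Wi) + 1/√F80
  = 7.8970/(10·15.0) + 1/√13084 = 0.052647 + 0.008742 = 0.061389
P80 = (1/0.061389)² = 16.2896² = 265.35 µm

P80 = 265.3 µm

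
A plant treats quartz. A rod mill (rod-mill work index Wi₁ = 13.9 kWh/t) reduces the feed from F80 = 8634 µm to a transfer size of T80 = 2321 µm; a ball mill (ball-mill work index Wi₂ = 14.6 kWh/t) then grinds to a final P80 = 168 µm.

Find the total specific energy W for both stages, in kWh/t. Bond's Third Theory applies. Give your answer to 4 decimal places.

W = 9.6229 kWh/t

W = 10·Wi·(P80^(-½) − F80^(-½))
Stage 1 (8634→2321 µm, Wi₁=13.9): W₁ = 10·13.9·(0.020757 − 0.010762) = 1.3893 kWh/t
Stage 2 (2321→168 µm, Wi₂=14.6): W₂ = 10·14.6·(0.077152 − 0.020757) = 8.2336 kWh/t
W = W₁ + W₂ = 1.3893 + 8.2336 = 9.6229 kWh/t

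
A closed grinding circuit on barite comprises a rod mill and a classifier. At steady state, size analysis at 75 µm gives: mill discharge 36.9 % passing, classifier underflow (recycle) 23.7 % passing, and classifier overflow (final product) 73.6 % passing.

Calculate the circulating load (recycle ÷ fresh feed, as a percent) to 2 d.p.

CL = 278.03 %

Mass balance on the −75 µm fraction:
d + r·d = r·u + o → r(d−u) = o−d
r = (73.6 − 36.9)/(36.9 − 23.7) = 36.7/13.2 = 2.7803
CL = 100·r = 278.03 %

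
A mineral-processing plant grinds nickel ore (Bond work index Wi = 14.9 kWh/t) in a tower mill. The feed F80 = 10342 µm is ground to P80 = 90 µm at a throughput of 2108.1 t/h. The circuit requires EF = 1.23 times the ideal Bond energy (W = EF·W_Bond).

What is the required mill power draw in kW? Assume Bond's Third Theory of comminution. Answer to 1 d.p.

P = 36925.9 kW

Bond: W = 10·Wi·(1/√P80 − 1/√F80)
W = 10·14.9·(1/√90 − 1/√10342) = 10·14.9·(0.095576) = 14.2408 kWh/t
Apply correction: 14.2408 × 1.23 = 17.5162 kWh/t
P_mill = W·ṁ = 17.5162·2108.1 = 36925.9 kW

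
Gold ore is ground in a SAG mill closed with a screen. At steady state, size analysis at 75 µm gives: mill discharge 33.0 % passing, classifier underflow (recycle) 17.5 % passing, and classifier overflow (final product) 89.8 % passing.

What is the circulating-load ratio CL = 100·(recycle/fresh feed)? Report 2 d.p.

CL = 366.45 %

Mass balance on the −75 µm fraction:
Fd + Rd = Ru + Fo ⇒ R/F = (o−d)/(d−u)
r = (89.8 − 33.0)/(33.0 − 17.5) = 56.8/15.5 = 3.6645
CL = 100·r = 366.45 %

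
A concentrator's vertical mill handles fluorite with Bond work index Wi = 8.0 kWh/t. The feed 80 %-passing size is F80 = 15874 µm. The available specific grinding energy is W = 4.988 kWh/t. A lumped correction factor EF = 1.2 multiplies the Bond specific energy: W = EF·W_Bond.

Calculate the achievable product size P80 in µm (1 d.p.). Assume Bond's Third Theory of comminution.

P80 = 278.7 µm

W_Bond = 10·Wi·(1/√P₈₀ − 1/√F₈₀)
W_Bond = W / EF = 4.988 / 1.2 = 4.1567 kWh/t
P80^-0.5 = F80^-0.5 + W_Bond/(10 Wi)
  = 4.1567/(10·8.0) + 1/√15874 = 0.051958 + 0.007937 = 0.059895
P80 = (1/0.059895)² = 16.6958² = 278.75 µm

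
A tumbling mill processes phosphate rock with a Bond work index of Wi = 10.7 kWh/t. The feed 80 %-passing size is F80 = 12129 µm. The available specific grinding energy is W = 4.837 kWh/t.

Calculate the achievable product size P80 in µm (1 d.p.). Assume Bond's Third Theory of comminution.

Bond:  W = 10 Wi (1/√P − 1/√F)
1/√P80 = 1/√F80 + W/(10·Wi)
  = 4.8370/(10·10.7) + 1/√12129 = 0.045206 + 0.009080 = 0.054286
P80 = (1/0.054286)² = 18.4211² = 339.34 µm

P80 = 339.3 µm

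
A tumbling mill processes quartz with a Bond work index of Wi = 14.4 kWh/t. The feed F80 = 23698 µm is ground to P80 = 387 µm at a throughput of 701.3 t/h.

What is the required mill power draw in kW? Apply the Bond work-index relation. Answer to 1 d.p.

P = 4477.5 kW

W = 10·Wi·(P80^(-½) − F80^(-½))
W = 10·14.4·(1/√387 − 1/√23698) = 10·14.4·(0.044337) = 6.3845 kWh/t
Power = W × throughput = 6.3845 kWh/t × 701.3 t/h = 4477.5 kW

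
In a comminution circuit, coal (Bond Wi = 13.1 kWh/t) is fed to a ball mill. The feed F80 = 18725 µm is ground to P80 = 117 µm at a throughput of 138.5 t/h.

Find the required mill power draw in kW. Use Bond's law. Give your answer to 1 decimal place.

W = 10·Wi·[P80^(−½) − F80^(−½)]
W = 10·13.1·(1/√117 − 1/√18725) = 10·13.1·(0.085142) = 11.1536 kWh/t
Mill draw = 11.1536 × 138.5 = 1544.8 kW

P = 1544.8 kW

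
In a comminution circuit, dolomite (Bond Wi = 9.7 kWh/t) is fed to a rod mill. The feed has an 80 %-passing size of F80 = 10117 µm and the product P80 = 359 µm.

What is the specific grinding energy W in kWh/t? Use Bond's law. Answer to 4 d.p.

W = 10·Wi·(P80^(-½) − F80^(-½))
1/√359 = 0.052778;  1/√10117 = 0.009942
W = 10·9.7·(0.052778 − 0.009942) = 4.1551 kWh/t

W = 4.1551 kWh/t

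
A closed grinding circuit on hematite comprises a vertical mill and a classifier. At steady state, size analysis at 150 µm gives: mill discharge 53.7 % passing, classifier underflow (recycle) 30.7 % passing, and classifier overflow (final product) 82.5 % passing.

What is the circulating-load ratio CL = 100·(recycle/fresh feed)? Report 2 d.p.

Mass balance on the −150 µm fraction:
(1+r)d = ru + o → r = (o−d)/(d−u)
r = (82.5 − 53.7)/(53.7 − 30.7) = 28.8/23.0 = 1.2522
CL = 100·r = 125.22 %

CL = 125.22 %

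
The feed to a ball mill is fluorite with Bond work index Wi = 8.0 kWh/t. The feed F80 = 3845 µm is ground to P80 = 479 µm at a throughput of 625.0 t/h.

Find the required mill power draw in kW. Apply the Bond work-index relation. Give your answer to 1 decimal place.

P = 1478.2 kW

W = 10 Wi (P80^-0.5 − F80^-0.5)
W = 10·8.0·(1/√479 − 1/√3845) = 10·8.0·(0.029564) = 2.3651 kWh/t
Mill draw = 2.3651 × 625.0 = 1478.2 kW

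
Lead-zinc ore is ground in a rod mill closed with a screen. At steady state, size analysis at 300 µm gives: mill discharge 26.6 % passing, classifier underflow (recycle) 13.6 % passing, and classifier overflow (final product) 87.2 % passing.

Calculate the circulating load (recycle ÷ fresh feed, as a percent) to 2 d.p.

Balance %-passing 300 µm (r = R/F):
d + r·d = r·u + o → r(d−u) = o−d
r = (87.2 − 26.6)/(26.6 − 13.6) = 60.6/13.0 = 4.6615
CL = 100·r = 466.15 %

CL = 466.15 %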